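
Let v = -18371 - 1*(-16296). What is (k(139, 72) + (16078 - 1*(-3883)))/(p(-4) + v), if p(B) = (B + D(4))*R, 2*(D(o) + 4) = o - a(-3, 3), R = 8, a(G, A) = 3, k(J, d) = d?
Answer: -20033/2135 ≈ -9.3831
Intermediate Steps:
v = -2075 (v = -18371 + 16296 = -2075)
D(o) = -11/2 + o/2 (D(o) = -4 + (o - 1*3)/2 = -4 + (o - 3)/2 = -4 + (-3 + o)/2 = -4 + (-3/2 + o/2) = -11/2 + o/2)
p(B) = -28 + 8*B (p(B) = (B + (-11/2 + (1/2)*4))*8 = (B + (-11/2 + 2))*8 = (B - 7/2)*8 = (-7/2 + B)*8 = -28 + 8*B)
(k(139, 72) + (16078 - 1*(-3883)))/(p(-4) + v) = (72 + (16078 - 1*(-3883)))/((-28 + 8*(-4)) - 2075) = (72 + (16078 + 3883))/((-28 - 32) - 2075) = (72 + 19961)/(-60 - 2075) = 20033/(-2135) = 20033*(-1/2135) = -20033/2135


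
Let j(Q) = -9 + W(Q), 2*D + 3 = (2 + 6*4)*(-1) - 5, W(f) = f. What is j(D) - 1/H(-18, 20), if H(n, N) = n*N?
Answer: -9359/360 ≈ -25.997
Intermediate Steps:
H(n, N) = N*n
D = -17 (D = -3/2 + ((2 + 6*4)*(-1) - 5)/2 = -3/2 + ((2 + 24)*(-1) - 5)/2 = -3/2 + (26*(-1) - 5)/2 = -3/2 + (-26 - 5)/2 = -3/2 + (½)*(-31) = -3/2 - 31/2 = -17)
j(Q) = -9 + Q
j(D) - 1/H(-18, 20) = (-9 - 17) - 1/(20*(-18)) = -26 - 1/(-360) = -26 - 1*(-1/360) = -26 + 1/360 = -9359/360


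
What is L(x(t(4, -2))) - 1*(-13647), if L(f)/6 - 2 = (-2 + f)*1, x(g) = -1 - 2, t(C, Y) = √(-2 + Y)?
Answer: 13629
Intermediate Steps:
x(g) = -3
L(f) = 6*f (L(f) = 12 + 6*((-2 + f)*1) = 12 + 6*(-2 + f) = 12 + (-12 + 6*f) = 6*f)
L(x(t(4, -2))) - 1*(-13647) = 6*(-3) - 1*(-13647) = -18 + 13647 = 13629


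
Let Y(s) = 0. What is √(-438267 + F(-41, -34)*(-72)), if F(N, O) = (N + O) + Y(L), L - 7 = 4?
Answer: I*√432867 ≈ 657.93*I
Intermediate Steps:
L = 11 (L = 7 + 4 = 11)
F(N, O) = N + O (F(N, O) = (N + O) + 0 = N + O)
√(-438267 + F(-41, -34)*(-72)) = √(-438267 + (-41 - 34)*(-72)) = √(-438267 - 75*(-72)) = √(-438267 + 5400) = √(-432867) = I*√432867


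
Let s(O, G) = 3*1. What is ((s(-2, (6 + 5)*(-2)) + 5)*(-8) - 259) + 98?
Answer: -225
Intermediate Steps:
s(O, G) = 3
((s(-2, (6 + 5)*(-2)) + 5)*(-8) - 259) + 98 = ((3 + 5)*(-8) - 259) + 98 = (8*(-8) - 259) + 98 = (-64 - 259) + 98 = -323 + 98 = -225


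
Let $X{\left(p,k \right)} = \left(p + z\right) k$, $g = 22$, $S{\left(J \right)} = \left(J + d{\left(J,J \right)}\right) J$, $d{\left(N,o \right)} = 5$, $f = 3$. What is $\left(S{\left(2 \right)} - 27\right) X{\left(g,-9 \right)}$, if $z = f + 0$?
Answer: $2925$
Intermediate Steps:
$S{\left(J \right)} = J \left(5 + J\right)$ ($S{\left(J \right)} = \left(J + 5\right) J = \left(5 + J\right) J = J \left(5 + J\right)$)
$z = 3$ ($z = 3 + 0 = 3$)
$X{\left(p,k \right)} = k \left(3 + p\right)$ ($X{\left(p,k \right)} = \left(p + 3\right) k = \left(3 + p\right) k = k \left(3 + p\right)$)
$\left(S{\left(2 \right)} - 27\right) X{\left(g,-9 \right)} = \left(2 \left(5 + 2\right) - 27\right) \left(- 9 \left(3 + 22\right)\right) = \left(2 \cdot 7 - 27\right) \left(\left(-9\right) 25\right) = \left(14 - 27\right) \left(-225\right) = \left(-13\right) \left(-225\right) = 2925$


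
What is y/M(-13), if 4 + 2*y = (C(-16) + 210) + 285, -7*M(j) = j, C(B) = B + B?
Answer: 3213/26 ≈ 123.58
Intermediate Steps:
C(B) = 2*B
M(j) = -j/7
y = 459/2 (y = -2 + ((2*(-16) + 210) + 285)/2 = -2 + ((-32 + 210) + 285)/2 = -2 + (178 + 285)/2 = -2 + (½)*463 = -2 + 463/2 = 459/2 ≈ 229.50)
y/M(-13) = 459/(2*((-⅐*(-13)))) = 459/(2*(13/7)) = (459/2)*(7/13) = 3213/26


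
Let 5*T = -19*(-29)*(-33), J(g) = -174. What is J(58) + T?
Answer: -19053/5 ≈ -3810.6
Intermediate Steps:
T = -18183/5 (T = (-19*(-29)*(-33))/5 = (551*(-33))/5 = (⅕)*(-18183) = -18183/5 ≈ -3636.6)
J(58) + T = -174 - 18183/5 = -19053/5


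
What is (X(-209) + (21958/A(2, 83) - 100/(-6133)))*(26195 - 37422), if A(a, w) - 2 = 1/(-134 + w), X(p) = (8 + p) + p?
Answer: -74256856416268/619433 ≈ -1.1988e+8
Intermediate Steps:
X(p) = 8 + 2*p
A(a, w) = 2 + 1/(-134 + w)
(X(-209) + (21958/A(2, 83) - 100/(-6133)))*(26195 - 37422) = ((8 + 2*(-209)) + (21958/(((-267 + 2*83)/(-134 + 83))) - 100/(-6133)))*(26195 - 37422) = ((8 - 418) + (21958/(((-267 + 166)/(-51))) - 100*(-1/6133)))*(-11227) = (-410 + (21958/((-1/51*(-101))) + 100/6133))*(-11227) = (-410 + (21958/(101/51) + 100/6133))*(-11227) = (-410 + (21958*(51/101) + 100/6133))*(-11227) = (-410 + (1119858/101 + 100/6133))*(-11227) = (-410 + 6868099214/619433)*(-11227) = (6614131684/619433)*(-11227) = -74256856416268/619433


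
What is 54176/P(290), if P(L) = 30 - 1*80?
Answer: -27088/25 ≈ -1083.5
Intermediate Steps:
P(L) = -50 (P(L) = 30 - 80 = -50)
54176/P(290) = 54176/(-50) = 54176*(-1/50) = -27088/25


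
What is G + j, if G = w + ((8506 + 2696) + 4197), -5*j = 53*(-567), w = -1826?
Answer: 97916/5 ≈ 19583.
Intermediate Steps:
j = 30051/5 (j = -53*(-567)/5 = -1/5*(-30051) = 30051/5 ≈ 6010.2)
G = 13573 (G = -1826 + ((8506 + 2696) + 4197) = -1826 + (11202 + 4197) = -1826 + 15399 = 13573)
G + j = 13573 + 30051/5 = 97916/5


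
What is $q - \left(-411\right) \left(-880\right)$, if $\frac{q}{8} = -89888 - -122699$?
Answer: $-99192$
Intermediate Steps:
$q = 262488$ ($q = 8 \left(-89888 - -122699\right) = 8 \left(-89888 + 122699\right) = 8 \cdot 32811 = 262488$)
$q - \left(-411\right) \left(-880\right) = 262488 - \left(-411\right) \left(-880\right) = 262488 - 361680 = -99192$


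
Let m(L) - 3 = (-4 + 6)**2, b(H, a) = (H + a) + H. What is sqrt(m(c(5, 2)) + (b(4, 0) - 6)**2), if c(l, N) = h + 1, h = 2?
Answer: sqrt(11) ≈ 3.3166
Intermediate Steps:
b(H, a) = a + 2*H
c(l, N) = 3 (c(l, N) = 2 + 1 = 3)
m(L) = 7 (m(L) = 3 + (-4 + 6)**2 = 3 + 2**2 = 3 + 4 = 7)
sqrt(m(c(5, 2)) + (b(4, 0) - 6)**2) = sqrt(7 + ((0 + 2*4) - 6)**2) = sqrt(7 + ((0 + 8) - 6)**2) = sqrt(7 + (8 - 6)**2) = sqrt(7 + 2**2) = sqrt(7 + 4) = sqrt(11)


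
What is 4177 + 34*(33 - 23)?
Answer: 4517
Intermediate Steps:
4177 + 34*(33 - 23) = 4177 + 34*10 = 4177 + 340 = 4517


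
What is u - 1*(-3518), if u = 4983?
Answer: 8501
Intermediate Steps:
u - 1*(-3518) = 4983 - 1*(-3518) = 4983 + 3518 = 8501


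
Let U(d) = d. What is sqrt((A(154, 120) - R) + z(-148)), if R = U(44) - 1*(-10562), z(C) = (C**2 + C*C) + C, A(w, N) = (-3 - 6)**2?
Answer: 47*sqrt(15) ≈ 182.03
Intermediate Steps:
A(w, N) = 81 (A(w, N) = (-9)**2 = 81)
z(C) = C + 2*C**2 (z(C) = (C**2 + C**2) + C = 2*C**2 + C = C + 2*C**2)
R = 10606 (R = 44 - 1*(-10562) = 44 + 10562 = 10606)
sqrt((A(154, 120) - R) + z(-148)) = sqrt((81 - 1*10606) - 148*(1 + 2*(-148))) = sqrt((81 - 10606) - 148*(1 - 296)) = sqrt(-10525 - 148*(-295)) = sqrt(-10525 + 43660) = sqrt(33135) = 47*sqrt(15)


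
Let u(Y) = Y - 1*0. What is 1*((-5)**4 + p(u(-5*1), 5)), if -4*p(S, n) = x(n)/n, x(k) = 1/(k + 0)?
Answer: 62499/100 ≈ 624.99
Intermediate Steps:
x(k) = 1/k
u(Y) = Y (u(Y) = Y + 0 = Y)
p(S, n) = -1/(4*n**2) (p(S, n) = -1/(4*n*n) = -1/(4*n**2))
1*((-5)**4 + p(u(-5*1), 5)) = 1*((-5)**4 - 1/4/5**2) = 1*(625 - 1/4*1/25) = 1*(625 - 1/100) = 1*(62499/100) = 62499/100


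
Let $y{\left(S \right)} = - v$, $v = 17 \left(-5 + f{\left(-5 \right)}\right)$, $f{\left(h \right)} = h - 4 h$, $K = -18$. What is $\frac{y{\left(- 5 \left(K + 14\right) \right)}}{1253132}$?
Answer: $- \frac{85}{626566} \approx -0.00013566$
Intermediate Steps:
$f{\left(h \right)} = - 3 h$
$v = 170$ ($v = 17 \left(-5 - -15\right) = 17 \left(-5 + 15\right) = 17 \cdot 10 = 170$)
$y{\left(S \right)} = -170$ ($y{\left(S \right)} = \left(-1\right) 170 = -170$)
$\frac{y{\left(- 5 \left(K + 14\right) \right)}}{1253132} = - \frac{170}{1253132} = \left(-170\right) \frac{1}{1253132} = - \frac{85}{626566}$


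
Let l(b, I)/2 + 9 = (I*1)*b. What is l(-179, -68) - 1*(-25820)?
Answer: 50146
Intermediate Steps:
l(b, I) = -18 + 2*I*b (l(b, I) = -18 + 2*((I*1)*b) = -18 + 2*(I*b) = -18 + 2*I*b)
l(-179, -68) - 1*(-25820) = (-18 + 2*(-68)*(-179)) - 1*(-25820) = (-18 + 24344) + 25820 = 24326 + 25820 = 50146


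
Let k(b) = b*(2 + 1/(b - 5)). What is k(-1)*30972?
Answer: -56782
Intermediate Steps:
k(b) = b*(2 + 1/(-5 + b))
k(-1)*30972 = -(-9 + 2*(-1))/(-5 - 1)*30972 = -1*(-9 - 2)/(-6)*30972 = -1*(-⅙)*(-11)*30972 = -11/6*30972 = -56782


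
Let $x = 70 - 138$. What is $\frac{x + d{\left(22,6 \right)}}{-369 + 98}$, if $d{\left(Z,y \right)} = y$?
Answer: $\frac{62}{271} \approx 0.22878$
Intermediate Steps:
$x = -68$
$\frac{x + d{\left(22,6 \right)}}{-369 + 98} = \frac{-68 + 6}{-369 + 98} = - \frac{62}{-271} = \left(-62\right) \left(- \frac{1}{271}\right) = \frac{62}{271}$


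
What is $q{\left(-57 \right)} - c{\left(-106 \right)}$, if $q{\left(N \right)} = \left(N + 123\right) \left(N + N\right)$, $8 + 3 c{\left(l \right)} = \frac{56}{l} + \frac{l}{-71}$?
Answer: $- \frac{84911962}{11289} \approx -7521.7$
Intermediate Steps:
$c{\left(l \right)} = - \frac{8}{3} - \frac{l}{213} + \frac{56}{3 l}$ ($c{\left(l \right)} = - \frac{8}{3} + \frac{\frac{56}{l} + \frac{l}{-71}}{3} = - \frac{8}{3} + \frac{\frac{56}{l} + l \left(- \frac{1}{71}\right)}{3} = - \frac{8}{3} + \frac{\frac{56}{l} - \frac{l}{71}}{3} = - \frac{8}{3} - \left(- \frac{56}{3 l} + \frac{l}{213}\right) = - \frac{8}{3} - \frac{l}{213} + \frac{56}{3 l}$)
$q{\left(N \right)} = 2 N \left(123 + N\right)$ ($q{\left(N \right)} = \left(123 + N\right) 2 N = 2 N \left(123 + N\right)$)
$q{\left(-57 \right)} - c{\left(-106 \right)} = 2 \left(-57\right) \left(123 - 57\right) - \frac{3976 - - 106 \left(568 - 106\right)}{213 \left(-106\right)} = 2 \left(-57\right) 66 - \frac{1}{213} \left(- \frac{1}{106}\right) \left(3976 - \left(-106\right) 462\right) = -7524 - \frac{1}{213} \left(- \frac{1}{106}\right) \left(3976 + 48972\right) = -7524 - \frac{1}{213} \left(- \frac{1}{106}\right) 52948 = -7524 - - \frac{26474}{11289} = -7524 + \frac{26474}{11289} = - \frac{84911962}{11289}$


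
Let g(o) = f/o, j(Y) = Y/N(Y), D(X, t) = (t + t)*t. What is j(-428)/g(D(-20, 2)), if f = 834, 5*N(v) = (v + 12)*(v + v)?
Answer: -5/86736 ≈ -5.7646e-5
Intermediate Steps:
N(v) = 2*v*(12 + v)/5 (N(v) = ((v + 12)*(v + v))/5 = ((12 + v)*(2*v))/5 = (2*v*(12 + v))/5 = 2*v*(12 + v)/5)
D(X, t) = 2*t² (D(X, t) = (2*t)*t = 2*t²)
j(Y) = 5/(2*(12 + Y)) (j(Y) = Y/((2*Y*(12 + Y)/5)) = Y*(5/(2*Y*(12 + Y))) = 5/(2*(12 + Y)))
g(o) = 834/o
j(-428)/g(D(-20, 2)) = (5/(2*(12 - 428)))/((834/((2*2²)))) = ((5/2)/(-416))/((834/((2*4)))) = ((5/2)*(-1/416))/((834/8)) = -5/(832*(834*(⅛))) = -5/(832*417/4) = -5/832*4/417 = -5/86736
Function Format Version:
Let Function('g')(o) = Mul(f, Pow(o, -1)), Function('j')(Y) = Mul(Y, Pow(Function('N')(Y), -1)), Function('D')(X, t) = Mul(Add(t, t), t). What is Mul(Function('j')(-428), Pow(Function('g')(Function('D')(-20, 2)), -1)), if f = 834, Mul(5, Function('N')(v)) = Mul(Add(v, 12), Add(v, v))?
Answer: Rational(-5, 86736) ≈ -5.7646e-5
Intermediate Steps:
Function('N')(v) = Mul(Rational(2, 5), v, Add(12, v)) (Function('N')(v) = Mul(Rational(1, 5), Mul(Add(v, 12), Add(v, v))) = Mul(Rational(1, 5), Mul(Add(12, v), Mul(2, v))) = Mul(Rational(1, 5), Mul(2, v, Add(12, v))) = Mul(Rational(2, 5), v, Add(12, v)))
Function('D')(X, t) = Mul(2, Pow(t, 2)) (Function('D')(X, t) = Mul(Mul(2, t), t) = Mul(2, Pow(t, 2)))
Function('j')(Y) = Mul(Rational(5, 2), Pow(Add(12, Y), -1)) (Function('j')(Y) = Mul(Y, Pow(Mul(Rational(2, 5), Y, Add(12, Y)), -1)) = Mul(Y, Mul(Rational(5, 2), Pow(Y, -1), Pow(Add(12, Y), -1))) = Mul(Rational(5, 2), Pow(Add(12, Y), -1)))
Function('g')(o) = Mul(834, Pow(o, -1))
Mul(Function('j')(-428), Pow(Function('g')(Function('D')(-20, 2)), -1)) = Mul(Mul(Rational(5, 2), Pow(Add(12, -428), -1)), Pow(Mul(834, Pow(Mul(2, Pow(2, 2)), -1)), -1)) = Mul(Mul(Rational(5, 2), Pow(-416, -1)), Pow(Mul(834, Pow(Mul(2, 4), -1)), -1)) = Mul(Mul(Rational(5, 2), Rational(-1, 416)), Pow(Mul(834, Pow(8, -1)), -1)) = Mul(Rational(-5, 832), Pow(Mul(834, Rational(1, 8)), -1)) = Mul(Rational(-5, 832), Pow(Rational(417, 4), -1)) = Mul(Rational(-5, 832), Rational(4, 417)) = Rational(-5, 86736)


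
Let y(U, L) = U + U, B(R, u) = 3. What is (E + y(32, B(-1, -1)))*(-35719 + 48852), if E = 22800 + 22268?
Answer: 592718556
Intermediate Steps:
E = 45068
y(U, L) = 2*U
(E + y(32, B(-1, -1)))*(-35719 + 48852) = (45068 + 2*32)*(-35719 + 48852) = (45068 + 64)*13133 = 45132*13133 = 592718556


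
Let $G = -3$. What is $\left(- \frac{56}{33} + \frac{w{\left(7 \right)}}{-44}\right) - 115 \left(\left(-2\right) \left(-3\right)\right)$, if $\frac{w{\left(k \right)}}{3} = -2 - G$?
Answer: $- \frac{91313}{132} \approx -691.77$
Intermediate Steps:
$w{\left(k \right)} = 3$ ($w{\left(k \right)} = 3 \left(-2 - -3\right) = 3 \left(-2 + 3\right) = 3 \cdot 1 = 3$)
$\left(- \frac{56}{33} + \frac{w{\left(7 \right)}}{-44}\right) - 115 \left(\left(-2\right) \left(-3\right)\right) = \left(- \frac{56}{33} + \frac{3}{-44}\right) - 115 \left(\left(-2\right) \left(-3\right)\right) = \left(\left(-56\right) \frac{1}{33} + 3 \left(- \frac{1}{44}\right)\right) - 690 = \left(- \frac{56}{33} - \frac{3}{44}\right) - 690 = - \frac{233}{132} - 690 = - \frac{91313}{132}$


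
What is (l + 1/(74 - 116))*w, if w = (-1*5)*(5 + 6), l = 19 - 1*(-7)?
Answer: -60005/42 ≈ -1428.7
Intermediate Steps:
l = 26 (l = 19 + 7 = 26)
w = -55 (w = -5*11 = -55)
(l + 1/(74 - 116))*w = (26 + 1/(74 - 116))*(-55) = (26 + 1/(-42))*(-55) = (26 - 1/42)*(-55) = (1091/42)*(-55) = -60005/42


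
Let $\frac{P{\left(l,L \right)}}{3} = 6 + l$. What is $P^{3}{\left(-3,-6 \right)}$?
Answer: $729$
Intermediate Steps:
$P{\left(l,L \right)} = 18 + 3 l$ ($P{\left(l,L \right)} = 3 \left(6 + l\right) = 18 + 3 l$)
$P^{3}{\left(-3,-6 \right)} = \left(18 + 3 \left(-3\right)\right)^{3} = \left(18 - 9\right)^{3} = 9^{3} = 729$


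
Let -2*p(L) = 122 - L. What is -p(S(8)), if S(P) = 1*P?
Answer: 57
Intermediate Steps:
S(P) = P
p(L) = -61 + L/2 (p(L) = -(122 - L)/2 = -61 + L/2)
-p(S(8)) = -(-61 + (½)*8) = -(-61 + 4) = -1*(-57) = 57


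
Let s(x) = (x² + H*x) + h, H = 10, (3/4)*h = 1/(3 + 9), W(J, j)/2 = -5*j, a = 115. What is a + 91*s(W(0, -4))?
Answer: 1639126/9 ≈ 1.8213e+5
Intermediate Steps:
W(J, j) = -10*j (W(J, j) = 2*(-5*j) = -10*j)
h = ⅑ (h = 4/(3*(3 + 9)) = (4/3)/12 = (4/3)*(1/12) = ⅑ ≈ 0.11111)
s(x) = ⅑ + x² + 10*x (s(x) = (x² + 10*x) + ⅑ = ⅑ + x² + 10*x)
a + 91*s(W(0, -4)) = 115 + 91*(⅑ + (-10*(-4))² + 10*(-10*(-4))) = 115 + 91*(⅑ + 40² + 10*40) = 115 + 91*(⅑ + 1600 + 400) = 115 + 91*(18001/9) = 115 + 1638091/9 = 1639126/9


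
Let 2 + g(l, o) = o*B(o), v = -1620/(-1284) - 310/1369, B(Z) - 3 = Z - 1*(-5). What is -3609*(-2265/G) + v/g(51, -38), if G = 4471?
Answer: 1362651480397585/745305211034 ≈ 1828.3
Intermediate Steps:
B(Z) = 8 + Z (B(Z) = 3 + (Z - 1*(-5)) = 3 + (Z + 5) = 3 + (5 + Z) = 8 + Z)
v = 151645/146483 (v = -1620*(-1/1284) - 310*1/1369 = 135/107 - 310/1369 = 151645/146483 ≈ 1.0352)
g(l, o) = -2 + o*(8 + o)
-3609*(-2265/G) + v/g(51, -38) = -3609/(4471/(-2265)) + 151645/(146483*(-2 - 38*(8 - 38))) = -3609/(4471*(-1/2265)) + 151645/(146483*(-2 - 38*(-30))) = -3609/(-4471/2265) + 151645/(146483*(-2 + 1140)) = -3609*(-2265/4471) + (151645/146483)/1138 = 8174385/4471 + (151645/146483)*(1/1138) = 8174385/4471 + 151645/166697654 = 1362651480397585/745305211034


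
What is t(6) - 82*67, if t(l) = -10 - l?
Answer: -5510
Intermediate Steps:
t(6) - 82*67 = (-10 - 1*6) - 82*67 = (-10 - 6) - 5494 = -16 - 5494 = -5510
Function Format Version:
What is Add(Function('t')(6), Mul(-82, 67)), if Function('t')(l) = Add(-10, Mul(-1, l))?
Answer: -5510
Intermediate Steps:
Add(Function('t')(6), Mul(-82, 67)) = Add(Add(-10, Mul(-1, 6)), Mul(-82, 67)) = Add(Add(-10, -6), -5494) = Add(-16, -5494) = -5510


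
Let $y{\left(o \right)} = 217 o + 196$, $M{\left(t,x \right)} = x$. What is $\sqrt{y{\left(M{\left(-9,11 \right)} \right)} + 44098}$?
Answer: $\sqrt{46681} \approx 216.06$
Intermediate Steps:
$y{\left(o \right)} = 196 + 217 o$
$\sqrt{y{\left(M{\left(-9,11 \right)} \right)} + 44098} = \sqrt{\left(196 + 217 \cdot 11\right) + 44098} = \sqrt{\left(196 + 2387\right) + 44098} = \sqrt{2583 + 44098} = \sqrt{46681}$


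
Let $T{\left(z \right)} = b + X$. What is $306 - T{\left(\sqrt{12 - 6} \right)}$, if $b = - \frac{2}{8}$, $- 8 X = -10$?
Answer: $305$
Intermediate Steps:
$X = \frac{5}{4}$ ($X = \left(- \frac{1}{8}\right) \left(-10\right) = \frac{5}{4} \approx 1.25$)
$b = - \frac{1}{4}$ ($b = \left(-2\right) \frac{1}{8} = - \frac{1}{4} \approx -0.25$)
$T{\left(z \right)} = 1$ ($T{\left(z \right)} = - \frac{1}{4} + \frac{5}{4} = 1$)
$306 - T{\left(\sqrt{12 - 6} \right)} = 306 - 1 = 305$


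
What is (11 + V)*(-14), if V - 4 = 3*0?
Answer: -210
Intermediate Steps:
V = 4 (V = 4 + 3*0 = 4 + 0 = 4)
(11 + V)*(-14) = (11 + 4)*(-14) = 15*(-14) = -210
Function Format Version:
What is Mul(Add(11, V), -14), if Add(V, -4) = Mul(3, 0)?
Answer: -210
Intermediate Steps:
V = 4 (V = Add(4, Mul(3, 0)) = Add(4, 0) = 4)
Mul(Add(11, V), -14) = Mul(Add(11, 4), -14) = Mul(15, -14) = -210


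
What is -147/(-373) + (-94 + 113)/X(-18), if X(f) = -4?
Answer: -6499/1492 ≈ -4.3559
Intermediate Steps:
-147/(-373) + (-94 + 113)/X(-18) = -147/(-373) + (-94 + 113)/(-4) = -147*(-1/373) + 19*(-¼) = 147/373 - 19/4 = -6499/1492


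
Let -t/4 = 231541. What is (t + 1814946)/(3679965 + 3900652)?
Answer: 888782/7580617 ≈ 0.11724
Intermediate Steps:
t = -926164 (t = -4*231541 = -926164)
(t + 1814946)/(3679965 + 3900652) = (-926164 + 1814946)/(3679965 + 3900652) = 888782/7580617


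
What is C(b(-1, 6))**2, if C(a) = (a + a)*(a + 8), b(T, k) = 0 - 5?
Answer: 900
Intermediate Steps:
b(T, k) = -5
C(a) = 2*a*(8 + a) (C(a) = (2*a)*(8 + a) = 2*a*(8 + a))
C(b(-1, 6))**2 = (2*(-5)*(8 - 5))**2 = (2*(-5)*3)**2 = (-30)**2 = 900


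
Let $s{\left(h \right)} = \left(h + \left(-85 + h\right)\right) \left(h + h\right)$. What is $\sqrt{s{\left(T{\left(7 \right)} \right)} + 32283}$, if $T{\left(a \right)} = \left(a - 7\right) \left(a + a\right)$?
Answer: $3 \sqrt{3587} \approx 179.67$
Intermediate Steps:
$T{\left(a \right)} = 2 a \left(-7 + a\right)$ ($T{\left(a \right)} = \left(-7 + a\right) 2 a = 2 a \left(-7 + a\right)$)
$s{\left(h \right)} = 2 h \left(-85 + 2 h\right)$ ($s{\left(h \right)} = \left(-85 + 2 h\right) 2 h = 2 h \left(-85 + 2 h\right)$)
$\sqrt{s{\left(T{\left(7 \right)} \right)} + 32283} = \sqrt{2 \cdot 2 \cdot 7 \left(-7 + 7\right) \left(-85 + 2 \cdot 2 \cdot 7 \left(-7 + 7\right)\right) + 32283} = \sqrt{2 \cdot 2 \cdot 7 \cdot 0 \left(-85 + 2 \cdot 2 \cdot 7 \cdot 0\right) + 32283} = \sqrt{2 \cdot 0 \left(-85 + 2 \cdot 0\right) + 32283} = \sqrt{2 \cdot 0 \left(-85 + 0\right) + 32283} = \sqrt{2 \cdot 0 \left(-85\right) + 32283} = \sqrt{0 + 32283} = \sqrt{32283} = 3 \sqrt{3587}$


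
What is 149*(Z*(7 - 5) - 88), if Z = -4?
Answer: -14304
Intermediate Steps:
149*(Z*(7 - 5) - 88) = 149*(-4*(7 - 5) - 88) = 149*(-4*2 - 88) = 149*(-8 - 88) = 149*(-96) = -14304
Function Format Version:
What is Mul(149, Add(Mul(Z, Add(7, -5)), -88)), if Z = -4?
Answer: -14304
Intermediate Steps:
Mul(149, Add(Mul(Z, Add(7, -5)), -88)) = Mul(149, Add(Mul(-4, Add(7, -5)), -88)) = Mul(149, Add(Mul(-4, 2), -88)) = Mul(149, Add(-8, -88)) = Mul(149, -96) = -14304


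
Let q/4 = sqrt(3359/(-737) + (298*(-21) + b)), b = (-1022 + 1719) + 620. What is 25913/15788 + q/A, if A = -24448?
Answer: 25913/15788 - I*sqrt(671568403)/2252272 ≈ 1.6413 - 0.011506*I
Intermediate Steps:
b = 1317 (b = 697 + 620 = 1317)
q = 8*I*sqrt(671568403)/737 (q = 4*sqrt(3359/(-737) + (298*(-21) + 1317)) = 4*sqrt(3359*(-1/737) + (-6258 + 1317)) = 4*sqrt(-3359/737 - 4941) = 4*sqrt(-3644876/737) = 4*(2*I*sqrt(671568403)/737) = 8*I*sqrt(671568403)/737 ≈ 281.3*I)
25913/15788 + q/A = 25913/15788 + (8*I*sqrt(671568403)/737)/(-24448) = 25913*(1/15788) + (8*I*sqrt(671568403)/737)*(-1/24448) = 25913/15788 - I*sqrt(671568403)/2252272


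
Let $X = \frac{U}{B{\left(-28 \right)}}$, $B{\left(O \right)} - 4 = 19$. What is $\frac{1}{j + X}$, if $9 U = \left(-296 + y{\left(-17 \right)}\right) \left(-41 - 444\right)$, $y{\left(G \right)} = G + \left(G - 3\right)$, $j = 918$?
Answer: $\frac{23}{39059} \approx 0.00058885$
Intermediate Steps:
$B{\left(O \right)} = 23$ ($B{\left(O \right)} = 4 + 19 = 23$)
$y{\left(G \right)} = -3 + 2 G$ ($y{\left(G \right)} = G + \left(-3 + G\right) = -3 + 2 G$)
$U = 17945$ ($U = \frac{\left(-296 + \left(-3 + 2 \left(-17\right)\right)\right) \left(-41 - 444\right)}{9} = \frac{\left(-296 - 37\right) \left(-485\right)}{9} = \frac{\left(-333\right) \left(-485\right)}{9} = \frac{1}{9} \cdot 161505 = 17945$)
$X = \frac{17945}{23} \approx 780.22$
$\frac{1}{j + X} = \frac{1}{918 + \frac{17945}{23}} = \frac{1}{\frac{39059}{23}} = \frac{23}{39059}$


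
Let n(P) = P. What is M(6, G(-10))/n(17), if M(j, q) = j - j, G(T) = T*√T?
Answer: 0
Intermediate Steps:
G(T) = T^(3/2)
M(j, q) = 0
M(6, G(-10))/n(17) = 0/17 = 0*(1/17) = 0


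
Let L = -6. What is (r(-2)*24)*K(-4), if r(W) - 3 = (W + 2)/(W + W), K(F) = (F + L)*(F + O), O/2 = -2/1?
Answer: 5760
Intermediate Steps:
O = -4 (O = 2*(-2/1) = 2*(-2*1) = 2*(-2) = -4)
K(F) = (-6 + F)*(-4 + F) (K(F) = (F - 6)*(F - 4) = (-6 + F)*(-4 + F))
r(W) = 3 + (2 + W)/(2*W) (r(W) = 3 + (W + 2)/(W + W) = 3 + (2 + W)/((2*W)) = 3 + (2 + W)*(1/(2*W)) = 3 + (2 + W)/(2*W))
(r(-2)*24)*K(-4) = ((7/2 + 1/(-2))*24)*(24 + (-4)² - 10*(-4)) = ((7/2 - ½)*24)*(24 + 16 + 40) = (3*24)*80 = 72*80 = 5760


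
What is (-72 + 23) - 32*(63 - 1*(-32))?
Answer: -3089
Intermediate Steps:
(-72 + 23) - 32*(63 - 1*(-32)) = -49 - 32*(63 + 32) = -49 - 32*95 = -49 - 3040 = -3089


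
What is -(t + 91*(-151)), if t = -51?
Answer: 13792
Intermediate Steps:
-(t + 91*(-151)) = -(-51 + 91*(-151)) = -(-51 - 13741) = -1*(-13792) = 13792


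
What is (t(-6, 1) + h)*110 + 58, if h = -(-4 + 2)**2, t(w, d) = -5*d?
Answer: -932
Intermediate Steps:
h = -4 (h = -1*(-2)**2 = -1*4 = -4)
(t(-6, 1) + h)*110 + 58 = (-5*1 - 4)*110 + 58 = (-5 - 4)*110 + 58 = -9*110 + 58 = -990 + 58 = -932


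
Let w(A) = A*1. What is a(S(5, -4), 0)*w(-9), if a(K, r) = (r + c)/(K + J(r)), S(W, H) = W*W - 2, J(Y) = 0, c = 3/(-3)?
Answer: 9/23 ≈ 0.39130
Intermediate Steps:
c = -1 (c = 3*(-⅓) = -1)
S(W, H) = -2 + W² (S(W, H) = W² - 2 = -2 + W²)
w(A) = A
a(K, r) = (-1 + r)/K (a(K, r) = (r - 1)/(K + 0) = (-1 + r)/K)
a(S(5, -4), 0)*w(-9) = ((-1 + 0)/(-2 + 5²))*(-9) = (-1/(-2 + 25))*(-9) = (-1/23)*(-9) = ((1/23)*(-1))*(-9) = -1/23*(-9) = 9/23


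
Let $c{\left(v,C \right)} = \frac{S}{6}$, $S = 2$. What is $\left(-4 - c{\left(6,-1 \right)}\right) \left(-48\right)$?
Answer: $208$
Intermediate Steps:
$c{\left(v,C \right)} = \frac{1}{3}$ ($c{\left(v,C \right)} = \frac{2}{6} = 2 \cdot \frac{1}{6} = \frac{1}{3}$)
$\left(-4 - c{\left(6,-1 \right)}\right) \left(-48\right) = \left(-4 - \frac{1}{3}\right) \left(-48\right) = \left(- \frac{13}{3}\right) \left(-48\right) = 208$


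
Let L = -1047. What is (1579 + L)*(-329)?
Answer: -175028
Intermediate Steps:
(1579 + L)*(-329) = (1579 - 1047)*(-329) = 532*(-329) = -175028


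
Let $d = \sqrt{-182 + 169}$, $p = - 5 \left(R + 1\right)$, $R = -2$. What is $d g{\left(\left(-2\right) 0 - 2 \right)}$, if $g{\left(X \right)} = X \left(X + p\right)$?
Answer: $- 6 i \sqrt{13} \approx - 21.633 i$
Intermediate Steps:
$p = 5$ ($p = - 5 \left(-2 + 1\right) = \left(-5\right) \left(-1\right) = 5$)
$d = i \sqrt{13}$ ($d = \sqrt{-13} = i \sqrt{13} \approx 3.6056 i$)
$g{\left(X \right)} = X \left(5 + X\right)$ ($g{\left(X \right)} = X \left(X + 5\right) = X \left(5 + X\right)$)
$d g{\left(\left(-2\right) 0 - 2 \right)} = i \sqrt{13} \left(\left(-2\right) 0 - 2\right) \left(5 - 2\right) = i \sqrt{13} \left(0 - 2\right) \left(5 + \left(0 - 2\right)\right) = i \sqrt{13} \left(- 2 \left(5 - 2\right)\right) = i \sqrt{13} \left(\left(-2\right) 3\right) = i \sqrt{13} \left(-6\right) = - 6 i \sqrt{13}$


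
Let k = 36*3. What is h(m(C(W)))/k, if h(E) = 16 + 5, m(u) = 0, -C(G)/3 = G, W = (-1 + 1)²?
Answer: 7/36 ≈ 0.19444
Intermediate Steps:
W = 0 (W = 0² = 0)
C(G) = -3*G
k = 108
h(E) = 21
h(m(C(W)))/k = 21/108 = 21*(1/108) = 7/36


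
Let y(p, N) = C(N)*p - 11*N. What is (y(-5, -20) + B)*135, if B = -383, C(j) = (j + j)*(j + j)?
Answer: -1102005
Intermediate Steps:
C(j) = 4*j**2 (C(j) = (2*j)*(2*j) = 4*j**2)
y(p, N) = -11*N + 4*p*N**2 (y(p, N) = (4*N**2)*p - 11*N = 4*p*N**2 - 11*N = -11*N + 4*p*N**2)
(y(-5, -20) + B)*135 = (-20*(-11 + 4*(-20)*(-5)) - 383)*135 = (-20*(-11 + 400) - 383)*135 = (-20*389 - 383)*135 = (-7780 - 383)*135 = -8163*135 = -1102005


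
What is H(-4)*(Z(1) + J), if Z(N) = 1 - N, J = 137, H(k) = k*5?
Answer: -2740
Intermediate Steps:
H(k) = 5*k
H(-4)*(Z(1) + J) = (5*(-4))*((1 - 1*1) + 137) = -20*((1 - 1) + 137) = -20*(0 + 137) = -20*137 = -2740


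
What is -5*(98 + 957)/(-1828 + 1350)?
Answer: 5275/478 ≈ 11.036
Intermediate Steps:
-5*(98 + 957)/(-1828 + 1350) = -5275/(-478) = -5275*(-1)/478 = -5*(-1055/478) = 5275/478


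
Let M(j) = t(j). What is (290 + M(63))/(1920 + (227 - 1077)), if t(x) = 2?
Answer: 146/535 ≈ 0.27290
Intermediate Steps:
M(j) = 2
(290 + M(63))/(1920 + (227 - 1077)) = (290 + 2)/(1920 + (227 - 1077)) = 292/(1920 - 850) = 292/1070 = 292*(1/1070) = 146/535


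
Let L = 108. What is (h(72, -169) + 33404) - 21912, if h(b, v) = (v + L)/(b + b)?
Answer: 1654787/144 ≈ 11492.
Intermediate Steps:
h(b, v) = (108 + v)/(2*b) (h(b, v) = (v + 108)/(b + b) = (108 + v)/((2*b)) = (108 + v)*(1/(2*b)) = (108 + v)/(2*b))
(h(72, -169) + 33404) - 21912 = ((1/2)*(108 - 169)/72 + 33404) - 21912 = ((1/2)*(1/72)*(-61) + 33404) - 21912 = (-61/144 + 33404) - 21912 = 4810115/144 - 21912 = 1654787/144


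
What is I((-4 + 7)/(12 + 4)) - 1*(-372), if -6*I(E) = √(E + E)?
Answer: 372 - √6/24 ≈ 371.90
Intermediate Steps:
I(E) = -√2*√E/6 (I(E) = -√(E + E)/6 = -√2*√E/6)
I((-4 + 7)/(12 + 4)) - 1*(-372) = -√2*√((-4 + 7)/(12 + 4))/6 - 1*(-372) = -√2*√(3/16)/6 + 372 = -√2*√3/4/6 + 372 = -√6/24 + 372 = 372 - √6/24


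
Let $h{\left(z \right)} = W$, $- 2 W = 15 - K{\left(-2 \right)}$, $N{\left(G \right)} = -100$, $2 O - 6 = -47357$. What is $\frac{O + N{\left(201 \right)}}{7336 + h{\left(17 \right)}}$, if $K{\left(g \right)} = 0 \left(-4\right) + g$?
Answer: $- \frac{47551}{14655} \approx -3.2447$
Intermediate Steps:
$O = - \frac{47351}{2}$ ($O = 3 + \frac{1}{2} \left(-47357\right) = 3 - \frac{47357}{2} = - \frac{47351}{2} \approx -23676.0$)
$K{\left(g \right)} = g$ ($K{\left(g \right)} = 0 + g = g$)
$W = - \frac{17}{2}$ ($W = - \frac{15 - -2}{2} = - \frac{15 + 2}{2} = \left(- \frac{1}{2}\right) 17 = - \frac{17}{2} \approx -8.5$)
$h{\left(z \right)} = - \frac{17}{2}$
$\frac{O + N{\left(201 \right)}}{7336 + h{\left(17 \right)}} = \frac{- \frac{47351}{2} - 100}{7336 - \frac{17}{2}} = - \frac{47551}{2 \cdot \frac{14655}{2}} = \left(- \frac{47551}{2}\right) \frac{2}{14655} = - \frac{47551}{14655}$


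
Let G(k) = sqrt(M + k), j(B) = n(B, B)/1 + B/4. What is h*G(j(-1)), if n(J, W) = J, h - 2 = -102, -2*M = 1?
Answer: -50*I*sqrt(7) ≈ -132.29*I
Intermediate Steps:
M = -1/2 (M = -1/2*1 = -1/2 ≈ -0.50000)
h = -100 (h = 2 - 102 = -100)
j(B) = 5*B/4 (j(B) = B/1 + B/4 = B*1 + B*(1/4) = B + B/4 = 5*B/4)
G(k) = sqrt(-1/2 + k)
h*G(j(-1)) = -50*sqrt(-2 + 4*((5/4)*(-1))) = -50*sqrt(-2 + 4*(-5/4)) = -50*sqrt(-2 - 5) = -50*sqrt(-7) = -50*I*sqrt(7)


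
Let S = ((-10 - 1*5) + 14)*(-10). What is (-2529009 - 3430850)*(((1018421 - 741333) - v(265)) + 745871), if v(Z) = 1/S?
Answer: -60966908067951/10 ≈ -6.0967e+12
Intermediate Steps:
S = 10 (S = ((-10 - 5) + 14)*(-10) = (-15 + 14)*(-10) = -1*(-10) = 10)
v(Z) = 1/10
(-2529009 - 3430850)*(((1018421 - 741333) - v(265)) + 745871) = (-2529009 - 3430850)*(((1018421 - 741333) - 1*1/10) + 745871) = -5959859*((277088 - 1/10) + 745871) = -5959859*(2770879/10 + 745871) = -5959859*10229589/10 = -60966908067951/10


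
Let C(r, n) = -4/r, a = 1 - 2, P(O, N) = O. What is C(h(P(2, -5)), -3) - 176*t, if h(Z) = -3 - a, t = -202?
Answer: 35554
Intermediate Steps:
a = -1
h(Z) = -2 (h(Z) = -3 - 1*(-1) = -3 + 1 = -2)
C(h(P(2, -5)), -3) - 176*t = -4/(-2) - 176*(-202) = -4*(-½) + 35552 = 2 + 35552 = 35554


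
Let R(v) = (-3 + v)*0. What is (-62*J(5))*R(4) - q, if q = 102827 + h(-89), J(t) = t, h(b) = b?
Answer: -102738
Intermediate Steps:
R(v) = 0
q = 102738 (q = 102827 - 89 = 102738)
(-62*J(5))*R(4) - q = -62*5*0 - 1*102738 = -310*0 - 102738 = 0 - 102738 = -102738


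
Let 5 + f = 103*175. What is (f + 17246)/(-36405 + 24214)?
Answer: -35266/12191 ≈ -2.8928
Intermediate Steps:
f = 18020 (f = -5 + 103*175 = -5 + 18025 = 18020)
(f + 17246)/(-36405 + 24214) = (18020 + 17246)/(-36405 + 24214) = 35266/(-12191) = 35266*(-1/12191) = -35266/12191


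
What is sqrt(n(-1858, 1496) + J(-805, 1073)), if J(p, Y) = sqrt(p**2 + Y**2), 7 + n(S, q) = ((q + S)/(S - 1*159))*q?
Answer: sqrt(1063832361 + 4068289*sqrt(1799354))/2017 ≈ 40.036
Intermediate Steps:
n(S, q) = -7 + q*(S + q)/(-159 + S) (n(S, q) = -7 + ((q + S)/(S - 1*159))*q = -7 + ((S + q)/(S - 159))*q = -7 + ((S + q)/(-159 + S))*q = -7 + q*(S + q)/(-159 + S))
J(p, Y) = sqrt(Y**2 + p**2)
sqrt(n(-1858, 1496) + J(-805, 1073)) = sqrt((1113 + 1496**2 - 7*(-1858) - 1858*1496)/(-159 - 1858) + sqrt(1073**2 + (-805)**2)) = sqrt((1113 + 2238016 + 13006 - 2779568)/(-2017) + sqrt(1151329 + 648025)) = sqrt(-1/2017*(-527433) + sqrt(1799354)) = sqrt(527433/2017 + sqrt(1799354))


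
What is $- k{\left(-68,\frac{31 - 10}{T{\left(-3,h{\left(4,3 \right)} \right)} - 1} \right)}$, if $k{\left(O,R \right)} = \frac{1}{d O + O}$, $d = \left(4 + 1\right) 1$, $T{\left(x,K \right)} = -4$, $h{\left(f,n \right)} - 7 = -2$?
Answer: $\frac{1}{408} \approx 0.002451$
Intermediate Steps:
$h{\left(f,n \right)} = 5$ ($h{\left(f,n \right)} = 7 - 2 = 5$)
$d = 5$ ($d = 5 \cdot 1 = 5$)
$k{\left(O,R \right)} = \frac{1}{6 O}$ ($k{\left(O,R \right)} = \frac{1}{5 O + O} = \frac{1}{6 O}$)
$- k{\left(-68,\frac{31 - 10}{T{\left(-3,h{\left(4,3 \right)} \right)} - 1} \right)} = - \frac{1}{6 \left(-68\right)} = - \frac{-1}{6 \cdot 68} = \left(-1\right) \left(- \frac{1}{408}\right) = \frac{1}{408}$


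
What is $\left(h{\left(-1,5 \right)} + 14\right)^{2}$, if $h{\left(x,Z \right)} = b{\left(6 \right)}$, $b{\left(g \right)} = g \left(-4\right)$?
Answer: $100$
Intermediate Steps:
$b{\left(g \right)} = - 4 g$
$h{\left(x,Z \right)} = -24$ ($h{\left(x,Z \right)} = \left(-4\right) 6 = -24$)
$\left(h{\left(-1,5 \right)} + 14\right)^{2} = \left(-24 + 14\right)^{2} = \left(-10\right)^{2} = 100$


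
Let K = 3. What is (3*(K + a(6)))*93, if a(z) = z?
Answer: 2511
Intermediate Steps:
(3*(K + a(6)))*93 = (3*(3 + 6))*93 = (3*9)*93 = 27*93 = 2511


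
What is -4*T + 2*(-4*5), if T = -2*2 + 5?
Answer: -44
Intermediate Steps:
T = 1 (T = -4 + 5 = 1)
-4*T + 2*(-4*5) = -4*1 + 2*(-4*5) = -4 + 2*(-20) = -4 - 40 = -44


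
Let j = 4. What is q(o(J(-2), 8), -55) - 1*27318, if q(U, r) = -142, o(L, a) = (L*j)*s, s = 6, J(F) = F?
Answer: -27460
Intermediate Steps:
o(L, a) = 24*L (o(L, a) = (L*4)*6 = (4*L)*6 = 24*L)
q(o(J(-2), 8), -55) - 1*27318 = -142 - 1*27318 = -142 - 27318 = -27460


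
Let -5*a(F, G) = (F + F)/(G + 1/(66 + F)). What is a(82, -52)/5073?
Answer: 24272/195183675 ≈ 0.00012435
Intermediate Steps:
a(F, G) = -2*F/(5*(G + 1/(66 + F))) (a(F, G) = -(F + F)/(5*(G + 1/(66 + F))) = -2*F/(5*(G + 1/(66 + F))))
a(82, -52)/5073 = -2*82*(66 + 82)/(5 + 330*(-52) + 5*82*(-52))/5073 = -2*82*148/(5 - 17160 - 21320)*(1/5073) = -2*82*148/(-38475)*(1/5073) = -2*82*(-1/38475)*148*(1/5073) = (24272/38475)*(1/5073) = 24272/195183675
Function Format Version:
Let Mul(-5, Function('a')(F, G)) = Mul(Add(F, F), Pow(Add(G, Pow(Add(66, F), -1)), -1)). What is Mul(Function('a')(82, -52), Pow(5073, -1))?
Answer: Rational(24272, 195183675) ≈ 0.00012435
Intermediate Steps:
Function('a')(F, G) = Mul(Rational(-2, 5), F, Pow(Add(G, Pow(Add(66, F), -1)), -1)) (Function('a')(F, G) = Mul(Rational(-1, 5), Mul(Add(F, F), Pow(Add(G, Pow(Add(66, F), -1)), -1))) = Mul(Rational(-1, 5), Mul(Mul(2, F), Pow(Add(G, Pow(Add(66, F), -1)), -1))) = Mul(Rational(-1, 5), Mul(2, F, Pow(Add(G, Pow(Add(66, F), -1)), -1))) = Mul(Rational(-2, 5), F, Pow(Add(G, Pow(Add(66, F), -1)), -1)))
Mul(Function('a')(82, -52), Pow(5073, -1)) = Mul(Mul(-2, 82, Pow(Add(5, Mul(330, -52), Mul(5, 82, -52)), -1), Add(66, 82)), Pow(5073, -1)) = Mul(Mul(-2, 82, Pow(Add(5, -17160, -21320), -1), 148), Rational(1, 5073)) = Mul(Mul(-2, 82, Pow(-38475, -1), 148), Rational(1, 5073)) = Mul(Mul(-2, 82, Rational(-1, 38475), 148), Rational(1, 5073)) = Mul(Rational(24272, 38475), Rational(1, 5073)) = Rational(24272, 195183675)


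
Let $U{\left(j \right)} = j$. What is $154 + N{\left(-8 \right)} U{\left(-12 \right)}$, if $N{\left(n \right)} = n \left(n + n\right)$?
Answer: $-1382$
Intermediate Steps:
$N{\left(n \right)} = 2 n^{2}$ ($N{\left(n \right)} = n 2 n = 2 n^{2}$)
$154 + N{\left(-8 \right)} U{\left(-12 \right)} = 154 + 2 \left(-8\right)^{2} \left(-12\right) = 154 + 2 \cdot 64 \left(-12\right) = 154 + 128 \left(-12\right) = 154 - 1536 = -1382$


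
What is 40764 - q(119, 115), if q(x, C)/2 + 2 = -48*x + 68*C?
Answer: 36552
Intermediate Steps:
q(x, C) = -4 - 96*x + 136*C (q(x, C) = -4 + 2*(-48*x + 68*C) = -4 + (-96*x + 136*C) = -4 - 96*x + 136*C)
40764 - q(119, 115) = 40764 - (-4 - 96*119 + 136*115) = 40764 - (-4 - 11424 + 15640) = 40764 - 1*4212 = 40764 - 4212 = 36552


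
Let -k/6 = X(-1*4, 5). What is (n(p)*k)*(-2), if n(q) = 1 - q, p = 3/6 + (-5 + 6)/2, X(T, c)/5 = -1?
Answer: 0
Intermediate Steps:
X(T, c) = -5 (X(T, c) = 5*(-1) = -5)
p = 1 (p = 3*(1/6) + 1*(1/2) = 1/2 + 1/2 = 1)
k = 30 (k = -6*(-5) = 30)
(n(p)*k)*(-2) = ((1 - 1*1)*30)*(-2) = ((1 - 1)*30)*(-2) = (0*30)*(-2) = 0*(-2) = 0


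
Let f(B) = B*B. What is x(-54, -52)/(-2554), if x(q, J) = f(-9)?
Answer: -81/2554 ≈ -0.031715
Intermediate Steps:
f(B) = B²
x(q, J) = 81 (x(q, J) = (-9)² = 81)
x(-54, -52)/(-2554) = 81/(-2554) = 81*(-1/2554) = -81/2554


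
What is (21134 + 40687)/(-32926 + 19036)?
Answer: -20607/4630 ≈ -4.4508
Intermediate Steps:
(21134 + 40687)/(-32926 + 19036) = 61821/(-13890) = 61821*(-1/13890) = -20607/4630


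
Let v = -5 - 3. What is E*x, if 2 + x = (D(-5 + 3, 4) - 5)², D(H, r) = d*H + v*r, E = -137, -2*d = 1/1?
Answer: -177278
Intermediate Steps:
d = -½ (d = -1/(2*1) = -1/2 = -½*1 = -½ ≈ -0.50000)
v = -8
D(H, r) = -8*r - H/2 (D(H, r) = -H/2 - 8*r = -8*r - H/2)
x = 1294 (x = -2 + ((-8*4 - (-5 + 3)/2) - 5)² = -2 + ((-32 - ½*(-2)) - 5)² = -2 + ((-32 + 1) - 5)² = -2 + (-31 - 5)² = -2 + (-36)² = -2 + 1296 = 1294)
E*x = -137*1294 = -177278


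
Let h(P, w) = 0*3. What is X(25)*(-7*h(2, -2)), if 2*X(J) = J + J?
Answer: 0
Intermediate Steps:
h(P, w) = 0
X(J) = J (X(J) = (J + J)/2 = (2*J)/2 = J)
X(25)*(-7*h(2, -2)) = 25*(-7*0) = 25*0 = 0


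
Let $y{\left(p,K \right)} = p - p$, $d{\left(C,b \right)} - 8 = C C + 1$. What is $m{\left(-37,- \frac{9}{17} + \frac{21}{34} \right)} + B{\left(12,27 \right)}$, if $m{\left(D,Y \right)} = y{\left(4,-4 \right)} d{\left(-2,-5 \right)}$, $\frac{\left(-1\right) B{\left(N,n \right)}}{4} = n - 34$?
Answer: $28$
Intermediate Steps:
$d{\left(C,b \right)} = 9 + C^{2}$ ($d{\left(C,b \right)} = 8 + \left(C C + 1\right) = 8 + \left(C^{2} + 1\right) = 8 + \left(1 + C^{2}\right) = 9 + C^{2}$)
$y{\left(p,K \right)} = 0$
$B{\left(N,n \right)} = 136 - 4 n$ ($B{\left(N,n \right)} = - 4 \left(n - 34\right) = - 4 \left(-34 + n\right) = 136 - 4 n$)
$m{\left(D,Y \right)} = 0$ ($m{\left(D,Y \right)} = 0 \left(9 + \left(-2\right)^{2}\right) = 0 \left(9 + 4\right) = 0 \cdot 13 = 0$)
$m{\left(-37,- \frac{9}{17} + \frac{21}{34} \right)} + B{\left(12,27 \right)} = 0 + \left(136 - 108\right) = 0 + 28 = 28$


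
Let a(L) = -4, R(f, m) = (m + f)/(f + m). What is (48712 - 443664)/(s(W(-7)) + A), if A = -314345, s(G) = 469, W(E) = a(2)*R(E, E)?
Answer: 98738/78469 ≈ 1.2583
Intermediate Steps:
R(f, m) = 1 (R(f, m) = (f + m)/(f + m) = 1)
W(E) = -4 (W(E) = -4*1 = -4)
(48712 - 443664)/(s(W(-7)) + A) = (48712 - 443664)/(469 - 314345) = -394952/(-313876) = -394952*(-1/313876) = 98738/78469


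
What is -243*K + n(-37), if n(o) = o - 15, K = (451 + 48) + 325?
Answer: -200284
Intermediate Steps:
K = 824 (K = 499 + 325 = 824)
n(o) = -15 + o
-243*K + n(-37) = -243*824 + (-15 - 37) = -200232 - 52 = -200284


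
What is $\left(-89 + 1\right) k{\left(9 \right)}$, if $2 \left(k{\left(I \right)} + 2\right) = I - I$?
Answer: $176$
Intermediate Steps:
$k{\left(I \right)} = -2$ ($k{\left(I \right)} = -2 + \frac{I - I}{2} = -2 + \frac{1}{2} \cdot 0 = -2 + 0 = -2$)
$\left(-89 + 1\right) k{\left(9 \right)} = \left(-89 + 1\right) \left(-2\right) = \left(-88\right) \left(-2\right) = 176$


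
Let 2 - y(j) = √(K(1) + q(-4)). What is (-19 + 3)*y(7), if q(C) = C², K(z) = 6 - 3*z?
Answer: -32 + 16*√19 ≈ 37.742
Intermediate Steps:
y(j) = 2 - √19 (y(j) = 2 - √((6 - 3*1) + (-4)²) = 2 - √((6 - 3) + 16) = 2 - √(3 + 16) = 2 - √19)
(-19 + 3)*y(7) = (-19 + 3)*(2 - √19) = -16*(2 - √19) = -32 + 16*√19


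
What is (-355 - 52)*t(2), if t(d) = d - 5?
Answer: 1221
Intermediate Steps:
t(d) = -5 + d
(-355 - 52)*t(2) = (-355 - 52)*(-5 + 2) = -407*(-3) = 1221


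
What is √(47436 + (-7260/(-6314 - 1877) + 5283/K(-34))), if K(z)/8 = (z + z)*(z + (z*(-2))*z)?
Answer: √31140354598629366327/25621448 ≈ 217.80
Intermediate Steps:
K(z) = 16*z*(z - 2*z²) (K(z) = 8*((z + z)*(z + (z*(-2))*z)) = 8*((2*z)*(z + (-2*z)*z)) = 8*((2*z)*(z - 2*z²)) = 8*(2*z*(z - 2*z²)) = 16*z*(z - 2*z²))
√(47436 + (-7260/(-6314 - 1877) + 5283/K(-34))) = √(47436 + (-7260/(-6314 - 1877) + 5283/(((-34)²*(16 - 32*(-34)))))) = √(47436 + (-7260/(-8191) + 5283/((1156*(16 + 1088))))) = √(47436 + (-7260*(-1/8191) + 5283/((1156*1104)))) = √(47436 + (7260/8191 + 5283/1276224)) = √(47436 + (7260/8191 + 5283*(1/1276224))) = √(47436 + (7260/8191 + 1761/425408)) = √(47436 + 3102886431/3484516928) = √(165294647883039/3484516928) = √31140354598629366327/25621448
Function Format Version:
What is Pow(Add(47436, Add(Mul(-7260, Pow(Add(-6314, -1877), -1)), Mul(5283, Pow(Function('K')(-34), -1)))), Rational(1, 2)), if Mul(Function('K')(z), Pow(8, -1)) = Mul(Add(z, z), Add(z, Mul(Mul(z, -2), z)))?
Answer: Mul(Rational(1, 25621448), Pow(31140354598629366327, Rational(1, 2))) ≈ 217.80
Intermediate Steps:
Function('K')(z) = Mul(16, z, Add(z, Mul(-2, Pow(z, 2)))) (Function('K')(z) = Mul(8, Mul(Add(z, z), Add(z, Mul(Mul(z, -2), z)))) = Mul(8, Mul(Mul(2, z), Add(z, Mul(Mul(-2, z), z)))) = Mul(8, Mul(Mul(2, z), Add(z, Mul(-2, Pow(z, 2))))) = Mul(8, Mul(2, z, Add(z, Mul(-2, Pow(z, 2))))) = Mul(16, z, Add(z, Mul(-2, Pow(z, 2)))))
Pow(Add(47436, Add(Mul(-7260, Pow(Add(-6314, -1877), -1)), Mul(5283, Pow(Function('K')(-34), -1)))), Rational(1, 2)) = Pow(Add(47436, Add(Mul(-7260, Pow(Add(-6314, -1877), -1)), Mul(5283, Pow(Mul(Pow(-34, 2), Add(16, Mul(-32, -34))), -1)))), Rational(1, 2)) = Pow(Add(47436, Add(Mul(-7260, Pow(-8191, -1)), Mul(5283, Pow(Mul(1156, Add(16, 1088)), -1)))), Rational(1, 2)) = Pow(Add(47436, Add(Mul(-7260, Rational(-1, 8191)), Mul(5283, Pow(Mul(1156, 1104), -1)))), Rational(1, 2)) = Pow(Add(47436, Add(Rational(7260, 8191), Mul(5283, Pow(1276224, -1)))), Rational(1, 2)) = Pow(Add(47436, Add(Rational(7260, 8191), Mul(5283, Rational(1, 1276224)))), Rational(1, 2)) = Pow(Add(47436, Add(Rational(7260, 8191), Rational(1761, 425408))), Rational(1, 2)) = Pow(Add(47436, Rational(3102886431, 3484516928)), Rational(1, 2)) = Pow(Rational(165294647883039, 3484516928), Rational(1, 2)) = Mul(Rational(1, 25621448), Pow(31140354598629366327, Rational(1, 2)))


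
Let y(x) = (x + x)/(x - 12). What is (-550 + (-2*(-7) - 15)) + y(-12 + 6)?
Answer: -1651/3 ≈ -550.33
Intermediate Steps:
y(x) = 2*x/(-12 + x) (y(x) = (2*x)/(-12 + x) = 2*x/(-12 + x))
(-550 + (-2*(-7) - 15)) + y(-12 + 6) = (-550 + (-2*(-7) - 15)) + 2*(-12 + 6)/(-12 + (-12 + 6)) = (-550 + (14 - 15)) + 2*(-6)/(-12 - 6) = (-550 - 1) + 2*(-6)/(-18) = -551 + 2*(-6)*(-1/18) = -551 + ⅔ = -1651/3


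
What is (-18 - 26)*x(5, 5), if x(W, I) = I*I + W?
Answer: -1320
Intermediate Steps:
x(W, I) = W + I² (x(W, I) = I² + W = W + I²)
(-18 - 26)*x(5, 5) = (-18 - 26)*(5 + 5²) = -44*(5 + 25) = -44*30 = -1320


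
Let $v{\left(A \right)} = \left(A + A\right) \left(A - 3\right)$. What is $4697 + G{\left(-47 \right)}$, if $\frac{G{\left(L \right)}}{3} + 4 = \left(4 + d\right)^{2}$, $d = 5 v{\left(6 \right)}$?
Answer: $106253$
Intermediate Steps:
$v{\left(A \right)} = 2 A \left(-3 + A\right)$
$d = 180$ ($d = 5 \cdot 2 \cdot 6 \left(-3 + 6\right) = 5 \cdot 2 \cdot 6 \cdot 3 = 5 \cdot 36 = 180$)
$G{\left(L \right)} = 101556$ ($G{\left(L \right)} = -12 + 3 \left(4 + 180\right)^{2} = -12 + 3 \cdot 184^{2} = -12 + 3 \cdot 33856 = -12 + 101568 = 101556$)
$4697 + G{\left(-47 \right)} = 4697 + 101556 = 106253$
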